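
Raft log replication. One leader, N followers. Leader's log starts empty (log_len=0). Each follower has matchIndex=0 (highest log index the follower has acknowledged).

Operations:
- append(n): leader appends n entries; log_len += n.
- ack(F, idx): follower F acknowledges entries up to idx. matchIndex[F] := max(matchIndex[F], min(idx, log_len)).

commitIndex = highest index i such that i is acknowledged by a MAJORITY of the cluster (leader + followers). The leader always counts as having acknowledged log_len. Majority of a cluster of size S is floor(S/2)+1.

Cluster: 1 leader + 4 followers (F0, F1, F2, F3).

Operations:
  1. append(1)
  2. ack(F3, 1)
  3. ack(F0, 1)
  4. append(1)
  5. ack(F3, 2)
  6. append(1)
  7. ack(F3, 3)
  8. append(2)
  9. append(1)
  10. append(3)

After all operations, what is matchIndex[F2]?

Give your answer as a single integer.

Op 1: append 1 -> log_len=1
Op 2: F3 acks idx 1 -> match: F0=0 F1=0 F2=0 F3=1; commitIndex=0
Op 3: F0 acks idx 1 -> match: F0=1 F1=0 F2=0 F3=1; commitIndex=1
Op 4: append 1 -> log_len=2
Op 5: F3 acks idx 2 -> match: F0=1 F1=0 F2=0 F3=2; commitIndex=1
Op 6: append 1 -> log_len=3
Op 7: F3 acks idx 3 -> match: F0=1 F1=0 F2=0 F3=3; commitIndex=1
Op 8: append 2 -> log_len=5
Op 9: append 1 -> log_len=6
Op 10: append 3 -> log_len=9

Answer: 0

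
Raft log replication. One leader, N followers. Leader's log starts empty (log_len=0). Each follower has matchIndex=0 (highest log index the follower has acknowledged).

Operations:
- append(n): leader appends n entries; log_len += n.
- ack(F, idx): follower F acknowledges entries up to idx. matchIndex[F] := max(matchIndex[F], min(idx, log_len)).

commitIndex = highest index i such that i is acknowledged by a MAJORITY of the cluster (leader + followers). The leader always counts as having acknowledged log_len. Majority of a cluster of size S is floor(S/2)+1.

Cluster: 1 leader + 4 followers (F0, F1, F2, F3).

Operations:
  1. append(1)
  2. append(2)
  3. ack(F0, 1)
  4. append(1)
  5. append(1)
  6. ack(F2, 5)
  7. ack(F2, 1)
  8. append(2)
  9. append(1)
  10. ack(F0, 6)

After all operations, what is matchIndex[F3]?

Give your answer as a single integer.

Answer: 0

Derivation:
Op 1: append 1 -> log_len=1
Op 2: append 2 -> log_len=3
Op 3: F0 acks idx 1 -> match: F0=1 F1=0 F2=0 F3=0; commitIndex=0
Op 4: append 1 -> log_len=4
Op 5: append 1 -> log_len=5
Op 6: F2 acks idx 5 -> match: F0=1 F1=0 F2=5 F3=0; commitIndex=1
Op 7: F2 acks idx 1 -> match: F0=1 F1=0 F2=5 F3=0; commitIndex=1
Op 8: append 2 -> log_len=7
Op 9: append 1 -> log_len=8
Op 10: F0 acks idx 6 -> match: F0=6 F1=0 F2=5 F3=0; commitIndex=5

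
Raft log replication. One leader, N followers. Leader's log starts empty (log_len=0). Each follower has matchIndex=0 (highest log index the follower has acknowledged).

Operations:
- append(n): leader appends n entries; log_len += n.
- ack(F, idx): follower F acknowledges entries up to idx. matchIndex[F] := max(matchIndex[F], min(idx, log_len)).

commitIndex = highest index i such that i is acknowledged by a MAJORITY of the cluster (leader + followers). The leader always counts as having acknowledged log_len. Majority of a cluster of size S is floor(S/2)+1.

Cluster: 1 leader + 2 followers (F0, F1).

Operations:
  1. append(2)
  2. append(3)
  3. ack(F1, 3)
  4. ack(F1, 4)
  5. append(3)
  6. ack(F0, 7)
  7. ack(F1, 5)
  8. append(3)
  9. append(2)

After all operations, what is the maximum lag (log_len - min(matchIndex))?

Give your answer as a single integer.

Answer: 8

Derivation:
Op 1: append 2 -> log_len=2
Op 2: append 3 -> log_len=5
Op 3: F1 acks idx 3 -> match: F0=0 F1=3; commitIndex=3
Op 4: F1 acks idx 4 -> match: F0=0 F1=4; commitIndex=4
Op 5: append 3 -> log_len=8
Op 6: F0 acks idx 7 -> match: F0=7 F1=4; commitIndex=7
Op 7: F1 acks idx 5 -> match: F0=7 F1=5; commitIndex=7
Op 8: append 3 -> log_len=11
Op 9: append 2 -> log_len=13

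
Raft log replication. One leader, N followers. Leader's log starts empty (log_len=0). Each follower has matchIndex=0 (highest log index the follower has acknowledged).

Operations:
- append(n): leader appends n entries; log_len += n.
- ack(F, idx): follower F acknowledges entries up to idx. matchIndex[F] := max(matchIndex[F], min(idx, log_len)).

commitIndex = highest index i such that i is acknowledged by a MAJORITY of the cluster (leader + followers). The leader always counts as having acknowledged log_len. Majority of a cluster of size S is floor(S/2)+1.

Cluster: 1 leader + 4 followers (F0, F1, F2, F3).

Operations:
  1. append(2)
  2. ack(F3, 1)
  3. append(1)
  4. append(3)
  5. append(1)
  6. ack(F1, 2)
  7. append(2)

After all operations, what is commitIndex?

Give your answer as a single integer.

Answer: 1

Derivation:
Op 1: append 2 -> log_len=2
Op 2: F3 acks idx 1 -> match: F0=0 F1=0 F2=0 F3=1; commitIndex=0
Op 3: append 1 -> log_len=3
Op 4: append 3 -> log_len=6
Op 5: append 1 -> log_len=7
Op 6: F1 acks idx 2 -> match: F0=0 F1=2 F2=0 F3=1; commitIndex=1
Op 7: append 2 -> log_len=9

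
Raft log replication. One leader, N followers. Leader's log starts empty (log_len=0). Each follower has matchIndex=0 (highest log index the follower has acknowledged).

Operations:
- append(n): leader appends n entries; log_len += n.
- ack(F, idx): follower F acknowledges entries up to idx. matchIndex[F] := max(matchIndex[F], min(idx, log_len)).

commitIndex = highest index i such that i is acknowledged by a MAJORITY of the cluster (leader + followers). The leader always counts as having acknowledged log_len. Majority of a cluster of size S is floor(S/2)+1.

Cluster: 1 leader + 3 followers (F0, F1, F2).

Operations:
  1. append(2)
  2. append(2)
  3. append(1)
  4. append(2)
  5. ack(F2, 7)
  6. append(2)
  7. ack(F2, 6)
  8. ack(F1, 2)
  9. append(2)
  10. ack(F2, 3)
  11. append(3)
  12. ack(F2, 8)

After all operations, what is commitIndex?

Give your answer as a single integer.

Answer: 2

Derivation:
Op 1: append 2 -> log_len=2
Op 2: append 2 -> log_len=4
Op 3: append 1 -> log_len=5
Op 4: append 2 -> log_len=7
Op 5: F2 acks idx 7 -> match: F0=0 F1=0 F2=7; commitIndex=0
Op 6: append 2 -> log_len=9
Op 7: F2 acks idx 6 -> match: F0=0 F1=0 F2=7; commitIndex=0
Op 8: F1 acks idx 2 -> match: F0=0 F1=2 F2=7; commitIndex=2
Op 9: append 2 -> log_len=11
Op 10: F2 acks idx 3 -> match: F0=0 F1=2 F2=7; commitIndex=2
Op 11: append 3 -> log_len=14
Op 12: F2 acks idx 8 -> match: F0=0 F1=2 F2=8; commitIndex=2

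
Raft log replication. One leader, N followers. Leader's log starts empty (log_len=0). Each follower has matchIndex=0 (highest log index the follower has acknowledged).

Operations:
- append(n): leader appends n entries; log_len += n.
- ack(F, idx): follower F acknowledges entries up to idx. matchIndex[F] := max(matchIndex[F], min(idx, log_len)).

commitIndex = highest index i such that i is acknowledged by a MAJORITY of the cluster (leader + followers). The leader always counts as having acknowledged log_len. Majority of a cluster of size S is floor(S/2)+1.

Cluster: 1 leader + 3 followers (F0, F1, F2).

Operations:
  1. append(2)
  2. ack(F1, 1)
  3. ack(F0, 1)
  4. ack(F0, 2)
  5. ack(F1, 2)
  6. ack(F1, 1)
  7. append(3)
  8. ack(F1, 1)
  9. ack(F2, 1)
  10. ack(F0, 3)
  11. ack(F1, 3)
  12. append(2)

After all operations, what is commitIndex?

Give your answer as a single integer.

Op 1: append 2 -> log_len=2
Op 2: F1 acks idx 1 -> match: F0=0 F1=1 F2=0; commitIndex=0
Op 3: F0 acks idx 1 -> match: F0=1 F1=1 F2=0; commitIndex=1
Op 4: F0 acks idx 2 -> match: F0=2 F1=1 F2=0; commitIndex=1
Op 5: F1 acks idx 2 -> match: F0=2 F1=2 F2=0; commitIndex=2
Op 6: F1 acks idx 1 -> match: F0=2 F1=2 F2=0; commitIndex=2
Op 7: append 3 -> log_len=5
Op 8: F1 acks idx 1 -> match: F0=2 F1=2 F2=0; commitIndex=2
Op 9: F2 acks idx 1 -> match: F0=2 F1=2 F2=1; commitIndex=2
Op 10: F0 acks idx 3 -> match: F0=3 F1=2 F2=1; commitIndex=2
Op 11: F1 acks idx 3 -> match: F0=3 F1=3 F2=1; commitIndex=3
Op 12: append 2 -> log_len=7

Answer: 3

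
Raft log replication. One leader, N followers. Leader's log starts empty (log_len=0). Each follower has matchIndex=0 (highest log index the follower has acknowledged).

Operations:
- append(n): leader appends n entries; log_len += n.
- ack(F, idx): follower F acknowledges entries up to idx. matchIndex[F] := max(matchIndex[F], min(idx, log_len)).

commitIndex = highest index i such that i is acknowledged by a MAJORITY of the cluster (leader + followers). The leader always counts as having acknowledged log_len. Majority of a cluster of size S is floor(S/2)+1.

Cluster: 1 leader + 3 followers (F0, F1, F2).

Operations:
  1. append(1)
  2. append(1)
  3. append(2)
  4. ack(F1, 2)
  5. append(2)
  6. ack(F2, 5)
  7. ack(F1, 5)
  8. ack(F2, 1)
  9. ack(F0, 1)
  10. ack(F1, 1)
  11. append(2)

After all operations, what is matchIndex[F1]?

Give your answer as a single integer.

Answer: 5

Derivation:
Op 1: append 1 -> log_len=1
Op 2: append 1 -> log_len=2
Op 3: append 2 -> log_len=4
Op 4: F1 acks idx 2 -> match: F0=0 F1=2 F2=0; commitIndex=0
Op 5: append 2 -> log_len=6
Op 6: F2 acks idx 5 -> match: F0=0 F1=2 F2=5; commitIndex=2
Op 7: F1 acks idx 5 -> match: F0=0 F1=5 F2=5; commitIndex=5
Op 8: F2 acks idx 1 -> match: F0=0 F1=5 F2=5; commitIndex=5
Op 9: F0 acks idx 1 -> match: F0=1 F1=5 F2=5; commitIndex=5
Op 10: F1 acks idx 1 -> match: F0=1 F1=5 F2=5; commitIndex=5
Op 11: append 2 -> log_len=8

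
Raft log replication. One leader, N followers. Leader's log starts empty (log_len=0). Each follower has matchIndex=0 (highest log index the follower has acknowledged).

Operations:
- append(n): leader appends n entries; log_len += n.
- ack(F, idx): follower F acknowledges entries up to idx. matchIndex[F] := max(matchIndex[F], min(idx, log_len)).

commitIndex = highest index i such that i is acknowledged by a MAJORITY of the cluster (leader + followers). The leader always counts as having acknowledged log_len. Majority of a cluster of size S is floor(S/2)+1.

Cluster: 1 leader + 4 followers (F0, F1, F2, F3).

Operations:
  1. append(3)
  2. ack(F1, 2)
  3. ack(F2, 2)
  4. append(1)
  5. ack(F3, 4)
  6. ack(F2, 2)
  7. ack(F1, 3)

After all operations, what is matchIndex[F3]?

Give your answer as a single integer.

Answer: 4

Derivation:
Op 1: append 3 -> log_len=3
Op 2: F1 acks idx 2 -> match: F0=0 F1=2 F2=0 F3=0; commitIndex=0
Op 3: F2 acks idx 2 -> match: F0=0 F1=2 F2=2 F3=0; commitIndex=2
Op 4: append 1 -> log_len=4
Op 5: F3 acks idx 4 -> match: F0=0 F1=2 F2=2 F3=4; commitIndex=2
Op 6: F2 acks idx 2 -> match: F0=0 F1=2 F2=2 F3=4; commitIndex=2
Op 7: F1 acks idx 3 -> match: F0=0 F1=3 F2=2 F3=4; commitIndex=3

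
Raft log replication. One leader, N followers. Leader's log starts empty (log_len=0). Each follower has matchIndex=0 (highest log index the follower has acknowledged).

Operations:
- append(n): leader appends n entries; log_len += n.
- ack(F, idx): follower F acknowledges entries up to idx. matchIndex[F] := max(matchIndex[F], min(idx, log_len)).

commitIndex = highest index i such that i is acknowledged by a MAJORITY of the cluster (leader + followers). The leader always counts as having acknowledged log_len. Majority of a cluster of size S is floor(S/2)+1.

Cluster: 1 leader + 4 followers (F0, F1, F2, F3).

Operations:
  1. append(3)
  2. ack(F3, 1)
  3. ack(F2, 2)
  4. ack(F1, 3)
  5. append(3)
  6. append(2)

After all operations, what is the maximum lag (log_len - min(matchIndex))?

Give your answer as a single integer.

Answer: 8

Derivation:
Op 1: append 3 -> log_len=3
Op 2: F3 acks idx 1 -> match: F0=0 F1=0 F2=0 F3=1; commitIndex=0
Op 3: F2 acks idx 2 -> match: F0=0 F1=0 F2=2 F3=1; commitIndex=1
Op 4: F1 acks idx 3 -> match: F0=0 F1=3 F2=2 F3=1; commitIndex=2
Op 5: append 3 -> log_len=6
Op 6: append 2 -> log_len=8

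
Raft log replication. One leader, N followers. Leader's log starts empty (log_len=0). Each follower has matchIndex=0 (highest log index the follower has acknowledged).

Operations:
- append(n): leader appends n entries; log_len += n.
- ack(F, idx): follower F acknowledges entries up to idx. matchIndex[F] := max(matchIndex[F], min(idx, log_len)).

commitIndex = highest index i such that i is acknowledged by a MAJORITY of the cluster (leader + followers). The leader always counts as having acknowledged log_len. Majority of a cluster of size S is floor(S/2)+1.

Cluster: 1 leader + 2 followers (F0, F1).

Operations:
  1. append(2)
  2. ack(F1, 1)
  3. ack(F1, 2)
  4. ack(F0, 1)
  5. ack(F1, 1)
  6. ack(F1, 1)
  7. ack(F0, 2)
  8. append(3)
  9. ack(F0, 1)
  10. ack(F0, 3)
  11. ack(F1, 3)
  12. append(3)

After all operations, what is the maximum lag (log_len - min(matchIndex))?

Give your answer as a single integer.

Op 1: append 2 -> log_len=2
Op 2: F1 acks idx 1 -> match: F0=0 F1=1; commitIndex=1
Op 3: F1 acks idx 2 -> match: F0=0 F1=2; commitIndex=2
Op 4: F0 acks idx 1 -> match: F0=1 F1=2; commitIndex=2
Op 5: F1 acks idx 1 -> match: F0=1 F1=2; commitIndex=2
Op 6: F1 acks idx 1 -> match: F0=1 F1=2; commitIndex=2
Op 7: F0 acks idx 2 -> match: F0=2 F1=2; commitIndex=2
Op 8: append 3 -> log_len=5
Op 9: F0 acks idx 1 -> match: F0=2 F1=2; commitIndex=2
Op 10: F0 acks idx 3 -> match: F0=3 F1=2; commitIndex=3
Op 11: F1 acks idx 3 -> match: F0=3 F1=3; commitIndex=3
Op 12: append 3 -> log_len=8

Answer: 5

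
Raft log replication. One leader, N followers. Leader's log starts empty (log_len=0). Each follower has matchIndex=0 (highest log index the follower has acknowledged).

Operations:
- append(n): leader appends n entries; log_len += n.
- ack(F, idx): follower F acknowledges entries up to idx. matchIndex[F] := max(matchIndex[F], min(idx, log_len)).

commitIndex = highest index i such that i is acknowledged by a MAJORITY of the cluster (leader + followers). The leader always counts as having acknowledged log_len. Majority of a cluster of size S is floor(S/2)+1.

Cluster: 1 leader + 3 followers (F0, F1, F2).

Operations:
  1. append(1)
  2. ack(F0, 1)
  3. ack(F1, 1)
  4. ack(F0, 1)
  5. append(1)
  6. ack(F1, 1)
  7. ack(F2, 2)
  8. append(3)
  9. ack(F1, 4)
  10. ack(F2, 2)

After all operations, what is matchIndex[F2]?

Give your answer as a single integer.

Op 1: append 1 -> log_len=1
Op 2: F0 acks idx 1 -> match: F0=1 F1=0 F2=0; commitIndex=0
Op 3: F1 acks idx 1 -> match: F0=1 F1=1 F2=0; commitIndex=1
Op 4: F0 acks idx 1 -> match: F0=1 F1=1 F2=0; commitIndex=1
Op 5: append 1 -> log_len=2
Op 6: F1 acks idx 1 -> match: F0=1 F1=1 F2=0; commitIndex=1
Op 7: F2 acks idx 2 -> match: F0=1 F1=1 F2=2; commitIndex=1
Op 8: append 3 -> log_len=5
Op 9: F1 acks idx 4 -> match: F0=1 F1=4 F2=2; commitIndex=2
Op 10: F2 acks idx 2 -> match: F0=1 F1=4 F2=2; commitIndex=2

Answer: 2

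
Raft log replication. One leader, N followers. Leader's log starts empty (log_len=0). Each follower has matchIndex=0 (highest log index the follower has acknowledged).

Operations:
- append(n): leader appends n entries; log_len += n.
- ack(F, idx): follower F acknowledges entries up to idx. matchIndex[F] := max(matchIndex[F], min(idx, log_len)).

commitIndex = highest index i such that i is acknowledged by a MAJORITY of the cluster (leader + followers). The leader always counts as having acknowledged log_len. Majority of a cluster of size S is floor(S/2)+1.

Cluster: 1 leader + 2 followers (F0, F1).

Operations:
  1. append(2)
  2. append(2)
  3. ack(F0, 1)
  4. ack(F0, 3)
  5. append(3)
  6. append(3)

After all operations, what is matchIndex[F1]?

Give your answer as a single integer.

Op 1: append 2 -> log_len=2
Op 2: append 2 -> log_len=4
Op 3: F0 acks idx 1 -> match: F0=1 F1=0; commitIndex=1
Op 4: F0 acks idx 3 -> match: F0=3 F1=0; commitIndex=3
Op 5: append 3 -> log_len=7
Op 6: append 3 -> log_len=10

Answer: 0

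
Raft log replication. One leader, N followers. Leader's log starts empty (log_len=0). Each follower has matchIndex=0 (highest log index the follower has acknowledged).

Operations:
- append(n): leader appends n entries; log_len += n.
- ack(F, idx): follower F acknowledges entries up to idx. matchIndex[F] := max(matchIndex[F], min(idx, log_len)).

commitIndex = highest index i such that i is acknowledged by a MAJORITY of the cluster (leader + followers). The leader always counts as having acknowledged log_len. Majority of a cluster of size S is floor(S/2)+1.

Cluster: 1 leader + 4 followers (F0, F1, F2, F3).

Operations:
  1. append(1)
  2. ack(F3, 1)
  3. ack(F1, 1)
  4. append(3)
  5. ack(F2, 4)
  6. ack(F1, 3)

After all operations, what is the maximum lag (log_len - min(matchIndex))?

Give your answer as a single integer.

Answer: 4

Derivation:
Op 1: append 1 -> log_len=1
Op 2: F3 acks idx 1 -> match: F0=0 F1=0 F2=0 F3=1; commitIndex=0
Op 3: F1 acks idx 1 -> match: F0=0 F1=1 F2=0 F3=1; commitIndex=1
Op 4: append 3 -> log_len=4
Op 5: F2 acks idx 4 -> match: F0=0 F1=1 F2=4 F3=1; commitIndex=1
Op 6: F1 acks idx 3 -> match: F0=0 F1=3 F2=4 F3=1; commitIndex=3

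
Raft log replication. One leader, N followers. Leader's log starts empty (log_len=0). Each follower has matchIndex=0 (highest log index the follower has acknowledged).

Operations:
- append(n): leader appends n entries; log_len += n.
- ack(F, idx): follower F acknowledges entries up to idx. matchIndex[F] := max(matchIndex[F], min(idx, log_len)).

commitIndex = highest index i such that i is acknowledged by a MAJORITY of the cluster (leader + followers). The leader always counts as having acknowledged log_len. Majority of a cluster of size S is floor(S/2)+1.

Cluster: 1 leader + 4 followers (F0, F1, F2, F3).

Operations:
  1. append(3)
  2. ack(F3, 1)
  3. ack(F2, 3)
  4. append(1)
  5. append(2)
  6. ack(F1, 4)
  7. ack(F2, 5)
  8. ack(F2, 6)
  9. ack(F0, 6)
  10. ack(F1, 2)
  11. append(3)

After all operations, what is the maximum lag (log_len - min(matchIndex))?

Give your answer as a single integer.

Op 1: append 3 -> log_len=3
Op 2: F3 acks idx 1 -> match: F0=0 F1=0 F2=0 F3=1; commitIndex=0
Op 3: F2 acks idx 3 -> match: F0=0 F1=0 F2=3 F3=1; commitIndex=1
Op 4: append 1 -> log_len=4
Op 5: append 2 -> log_len=6
Op 6: F1 acks idx 4 -> match: F0=0 F1=4 F2=3 F3=1; commitIndex=3
Op 7: F2 acks idx 5 -> match: F0=0 F1=4 F2=5 F3=1; commitIndex=4
Op 8: F2 acks idx 6 -> match: F0=0 F1=4 F2=6 F3=1; commitIndex=4
Op 9: F0 acks idx 6 -> match: F0=6 F1=4 F2=6 F3=1; commitIndex=6
Op 10: F1 acks idx 2 -> match: F0=6 F1=4 F2=6 F3=1; commitIndex=6
Op 11: append 3 -> log_len=9

Answer: 8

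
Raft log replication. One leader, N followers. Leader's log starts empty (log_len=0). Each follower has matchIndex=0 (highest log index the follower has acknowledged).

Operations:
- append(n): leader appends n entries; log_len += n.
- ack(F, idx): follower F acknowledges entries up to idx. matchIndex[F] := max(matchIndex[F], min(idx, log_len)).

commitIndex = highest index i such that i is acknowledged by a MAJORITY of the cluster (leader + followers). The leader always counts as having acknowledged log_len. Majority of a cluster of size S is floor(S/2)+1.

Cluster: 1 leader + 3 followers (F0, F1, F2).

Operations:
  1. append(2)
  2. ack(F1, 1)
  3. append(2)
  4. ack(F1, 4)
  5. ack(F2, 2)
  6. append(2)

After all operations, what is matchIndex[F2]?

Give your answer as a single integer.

Answer: 2

Derivation:
Op 1: append 2 -> log_len=2
Op 2: F1 acks idx 1 -> match: F0=0 F1=1 F2=0; commitIndex=0
Op 3: append 2 -> log_len=4
Op 4: F1 acks idx 4 -> match: F0=0 F1=4 F2=0; commitIndex=0
Op 5: F2 acks idx 2 -> match: F0=0 F1=4 F2=2; commitIndex=2
Op 6: append 2 -> log_len=6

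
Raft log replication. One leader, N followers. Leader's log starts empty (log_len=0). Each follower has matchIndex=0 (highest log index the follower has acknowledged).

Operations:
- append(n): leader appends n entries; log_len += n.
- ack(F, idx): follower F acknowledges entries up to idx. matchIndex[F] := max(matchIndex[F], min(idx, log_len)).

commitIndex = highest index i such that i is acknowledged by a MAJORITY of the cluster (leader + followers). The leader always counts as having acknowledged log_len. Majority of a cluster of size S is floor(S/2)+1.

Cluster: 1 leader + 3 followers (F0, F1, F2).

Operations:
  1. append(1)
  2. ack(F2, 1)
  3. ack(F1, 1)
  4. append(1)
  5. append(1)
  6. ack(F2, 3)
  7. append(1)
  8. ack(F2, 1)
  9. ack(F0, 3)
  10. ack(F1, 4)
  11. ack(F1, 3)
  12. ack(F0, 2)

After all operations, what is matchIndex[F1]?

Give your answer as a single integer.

Answer: 4

Derivation:
Op 1: append 1 -> log_len=1
Op 2: F2 acks idx 1 -> match: F0=0 F1=0 F2=1; commitIndex=0
Op 3: F1 acks idx 1 -> match: F0=0 F1=1 F2=1; commitIndex=1
Op 4: append 1 -> log_len=2
Op 5: append 1 -> log_len=3
Op 6: F2 acks idx 3 -> match: F0=0 F1=1 F2=3; commitIndex=1
Op 7: append 1 -> log_len=4
Op 8: F2 acks idx 1 -> match: F0=0 F1=1 F2=3; commitIndex=1
Op 9: F0 acks idx 3 -> match: F0=3 F1=1 F2=3; commitIndex=3
Op 10: F1 acks idx 4 -> match: F0=3 F1=4 F2=3; commitIndex=3
Op 11: F1 acks idx 3 -> match: F0=3 F1=4 F2=3; commitIndex=3
Op 12: F0 acks idx 2 -> match: F0=3 F1=4 F2=3; commitIndex=3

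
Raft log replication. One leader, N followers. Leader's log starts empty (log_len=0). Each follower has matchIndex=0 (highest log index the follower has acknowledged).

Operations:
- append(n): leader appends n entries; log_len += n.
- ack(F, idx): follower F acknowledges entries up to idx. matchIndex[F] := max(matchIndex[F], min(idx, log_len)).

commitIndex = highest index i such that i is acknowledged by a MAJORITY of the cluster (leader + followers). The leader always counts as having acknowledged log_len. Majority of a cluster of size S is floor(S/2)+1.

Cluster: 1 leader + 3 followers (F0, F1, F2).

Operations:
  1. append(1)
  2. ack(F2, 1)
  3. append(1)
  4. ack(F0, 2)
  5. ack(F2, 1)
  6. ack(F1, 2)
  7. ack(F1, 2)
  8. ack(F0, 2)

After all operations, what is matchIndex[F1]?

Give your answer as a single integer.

Op 1: append 1 -> log_len=1
Op 2: F2 acks idx 1 -> match: F0=0 F1=0 F2=1; commitIndex=0
Op 3: append 1 -> log_len=2
Op 4: F0 acks idx 2 -> match: F0=2 F1=0 F2=1; commitIndex=1
Op 5: F2 acks idx 1 -> match: F0=2 F1=0 F2=1; commitIndex=1
Op 6: F1 acks idx 2 -> match: F0=2 F1=2 F2=1; commitIndex=2
Op 7: F1 acks idx 2 -> match: F0=2 F1=2 F2=1; commitIndex=2
Op 8: F0 acks idx 2 -> match: F0=2 F1=2 F2=1; commitIndex=2

Answer: 2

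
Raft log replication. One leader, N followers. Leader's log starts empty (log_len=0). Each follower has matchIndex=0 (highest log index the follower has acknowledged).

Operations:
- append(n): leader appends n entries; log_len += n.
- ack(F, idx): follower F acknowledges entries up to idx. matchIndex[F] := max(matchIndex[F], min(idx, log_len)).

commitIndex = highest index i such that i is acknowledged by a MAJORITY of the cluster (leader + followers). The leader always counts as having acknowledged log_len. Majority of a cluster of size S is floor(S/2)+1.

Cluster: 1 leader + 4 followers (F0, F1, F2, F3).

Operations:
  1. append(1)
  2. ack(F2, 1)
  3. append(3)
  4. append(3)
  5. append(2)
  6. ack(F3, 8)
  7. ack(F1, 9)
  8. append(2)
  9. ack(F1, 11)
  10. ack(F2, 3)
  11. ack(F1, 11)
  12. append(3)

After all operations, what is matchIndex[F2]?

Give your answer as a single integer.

Answer: 3

Derivation:
Op 1: append 1 -> log_len=1
Op 2: F2 acks idx 1 -> match: F0=0 F1=0 F2=1 F3=0; commitIndex=0
Op 3: append 3 -> log_len=4
Op 4: append 3 -> log_len=7
Op 5: append 2 -> log_len=9
Op 6: F3 acks idx 8 -> match: F0=0 F1=0 F2=1 F3=8; commitIndex=1
Op 7: F1 acks idx 9 -> match: F0=0 F1=9 F2=1 F3=8; commitIndex=8
Op 8: append 2 -> log_len=11
Op 9: F1 acks idx 11 -> match: F0=0 F1=11 F2=1 F3=8; commitIndex=8
Op 10: F2 acks idx 3 -> match: F0=0 F1=11 F2=3 F3=8; commitIndex=8
Op 11: F1 acks idx 11 -> match: F0=0 F1=11 F2=3 F3=8; commitIndex=8
Op 12: append 3 -> log_len=14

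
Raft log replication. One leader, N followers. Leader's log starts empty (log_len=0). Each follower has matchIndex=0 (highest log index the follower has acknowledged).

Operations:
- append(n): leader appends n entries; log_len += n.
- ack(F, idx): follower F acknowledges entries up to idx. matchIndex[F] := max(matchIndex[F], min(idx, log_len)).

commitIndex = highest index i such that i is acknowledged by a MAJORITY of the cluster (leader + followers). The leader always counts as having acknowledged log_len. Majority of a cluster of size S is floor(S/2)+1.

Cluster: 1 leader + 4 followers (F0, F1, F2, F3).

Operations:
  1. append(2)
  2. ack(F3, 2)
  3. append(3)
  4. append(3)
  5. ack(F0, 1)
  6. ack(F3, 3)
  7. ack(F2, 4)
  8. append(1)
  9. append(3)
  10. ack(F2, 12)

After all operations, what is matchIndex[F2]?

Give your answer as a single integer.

Answer: 12

Derivation:
Op 1: append 2 -> log_len=2
Op 2: F3 acks idx 2 -> match: F0=0 F1=0 F2=0 F3=2; commitIndex=0
Op 3: append 3 -> log_len=5
Op 4: append 3 -> log_len=8
Op 5: F0 acks idx 1 -> match: F0=1 F1=0 F2=0 F3=2; commitIndex=1
Op 6: F3 acks idx 3 -> match: F0=1 F1=0 F2=0 F3=3; commitIndex=1
Op 7: F2 acks idx 4 -> match: F0=1 F1=0 F2=4 F3=3; commitIndex=3
Op 8: append 1 -> log_len=9
Op 9: append 3 -> log_len=12
Op 10: F2 acks idx 12 -> match: F0=1 F1=0 F2=12 F3=3; commitIndex=3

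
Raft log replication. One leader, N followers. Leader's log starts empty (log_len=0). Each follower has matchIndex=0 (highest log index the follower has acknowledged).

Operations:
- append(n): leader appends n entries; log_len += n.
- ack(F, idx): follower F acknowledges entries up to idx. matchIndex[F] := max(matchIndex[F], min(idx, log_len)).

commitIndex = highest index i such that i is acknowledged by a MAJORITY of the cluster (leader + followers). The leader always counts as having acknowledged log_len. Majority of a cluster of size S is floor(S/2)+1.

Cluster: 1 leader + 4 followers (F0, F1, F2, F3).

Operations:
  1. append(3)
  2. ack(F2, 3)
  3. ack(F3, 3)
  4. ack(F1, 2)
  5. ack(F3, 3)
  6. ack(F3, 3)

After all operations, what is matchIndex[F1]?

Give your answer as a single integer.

Op 1: append 3 -> log_len=3
Op 2: F2 acks idx 3 -> match: F0=0 F1=0 F2=3 F3=0; commitIndex=0
Op 3: F3 acks idx 3 -> match: F0=0 F1=0 F2=3 F3=3; commitIndex=3
Op 4: F1 acks idx 2 -> match: F0=0 F1=2 F2=3 F3=3; commitIndex=3
Op 5: F3 acks idx 3 -> match: F0=0 F1=2 F2=3 F3=3; commitIndex=3
Op 6: F3 acks idx 3 -> match: F0=0 F1=2 F2=3 F3=3; commitIndex=3

Answer: 2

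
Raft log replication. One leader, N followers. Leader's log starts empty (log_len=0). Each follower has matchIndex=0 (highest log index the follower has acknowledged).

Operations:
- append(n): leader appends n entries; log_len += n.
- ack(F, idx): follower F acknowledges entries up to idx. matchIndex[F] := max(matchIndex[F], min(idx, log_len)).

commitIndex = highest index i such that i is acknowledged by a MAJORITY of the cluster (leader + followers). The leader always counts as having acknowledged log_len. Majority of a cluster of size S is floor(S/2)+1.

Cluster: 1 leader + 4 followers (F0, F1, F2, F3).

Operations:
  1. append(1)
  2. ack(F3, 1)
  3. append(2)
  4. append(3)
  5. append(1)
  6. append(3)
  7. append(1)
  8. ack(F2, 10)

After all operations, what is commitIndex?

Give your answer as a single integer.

Answer: 1

Derivation:
Op 1: append 1 -> log_len=1
Op 2: F3 acks idx 1 -> match: F0=0 F1=0 F2=0 F3=1; commitIndex=0
Op 3: append 2 -> log_len=3
Op 4: append 3 -> log_len=6
Op 5: append 1 -> log_len=7
Op 6: append 3 -> log_len=10
Op 7: append 1 -> log_len=11
Op 8: F2 acks idx 10 -> match: F0=0 F1=0 F2=10 F3=1; commitIndex=1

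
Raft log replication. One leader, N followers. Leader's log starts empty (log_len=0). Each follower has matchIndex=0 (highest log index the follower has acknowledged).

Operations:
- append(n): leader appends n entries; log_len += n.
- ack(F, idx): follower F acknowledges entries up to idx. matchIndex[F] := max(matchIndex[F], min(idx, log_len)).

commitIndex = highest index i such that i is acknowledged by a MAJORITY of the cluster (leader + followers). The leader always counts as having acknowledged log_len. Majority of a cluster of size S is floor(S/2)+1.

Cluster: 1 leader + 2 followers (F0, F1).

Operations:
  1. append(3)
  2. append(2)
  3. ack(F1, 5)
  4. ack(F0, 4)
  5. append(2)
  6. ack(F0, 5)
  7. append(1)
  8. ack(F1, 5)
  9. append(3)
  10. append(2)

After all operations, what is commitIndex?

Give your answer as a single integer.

Answer: 5

Derivation:
Op 1: append 3 -> log_len=3
Op 2: append 2 -> log_len=5
Op 3: F1 acks idx 5 -> match: F0=0 F1=5; commitIndex=5
Op 4: F0 acks idx 4 -> match: F0=4 F1=5; commitIndex=5
Op 5: append 2 -> log_len=7
Op 6: F0 acks idx 5 -> match: F0=5 F1=5; commitIndex=5
Op 7: append 1 -> log_len=8
Op 8: F1 acks idx 5 -> match: F0=5 F1=5; commitIndex=5
Op 9: append 3 -> log_len=11
Op 10: append 2 -> log_len=13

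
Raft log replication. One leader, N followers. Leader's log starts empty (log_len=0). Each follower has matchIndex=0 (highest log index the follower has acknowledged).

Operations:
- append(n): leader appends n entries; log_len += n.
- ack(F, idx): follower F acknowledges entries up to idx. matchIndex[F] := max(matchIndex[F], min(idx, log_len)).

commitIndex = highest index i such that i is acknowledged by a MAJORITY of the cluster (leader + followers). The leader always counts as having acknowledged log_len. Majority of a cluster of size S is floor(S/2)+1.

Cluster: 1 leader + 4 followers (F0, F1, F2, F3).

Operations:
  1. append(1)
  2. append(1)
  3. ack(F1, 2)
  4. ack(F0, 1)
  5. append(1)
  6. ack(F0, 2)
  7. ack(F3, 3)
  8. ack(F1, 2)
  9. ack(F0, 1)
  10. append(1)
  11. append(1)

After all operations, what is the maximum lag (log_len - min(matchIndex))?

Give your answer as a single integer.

Op 1: append 1 -> log_len=1
Op 2: append 1 -> log_len=2
Op 3: F1 acks idx 2 -> match: F0=0 F1=2 F2=0 F3=0; commitIndex=0
Op 4: F0 acks idx 1 -> match: F0=1 F1=2 F2=0 F3=0; commitIndex=1
Op 5: append 1 -> log_len=3
Op 6: F0 acks idx 2 -> match: F0=2 F1=2 F2=0 F3=0; commitIndex=2
Op 7: F3 acks idx 3 -> match: F0=2 F1=2 F2=0 F3=3; commitIndex=2
Op 8: F1 acks idx 2 -> match: F0=2 F1=2 F2=0 F3=3; commitIndex=2
Op 9: F0 acks idx 1 -> match: F0=2 F1=2 F2=0 F3=3; commitIndex=2
Op 10: append 1 -> log_len=4
Op 11: append 1 -> log_len=5

Answer: 5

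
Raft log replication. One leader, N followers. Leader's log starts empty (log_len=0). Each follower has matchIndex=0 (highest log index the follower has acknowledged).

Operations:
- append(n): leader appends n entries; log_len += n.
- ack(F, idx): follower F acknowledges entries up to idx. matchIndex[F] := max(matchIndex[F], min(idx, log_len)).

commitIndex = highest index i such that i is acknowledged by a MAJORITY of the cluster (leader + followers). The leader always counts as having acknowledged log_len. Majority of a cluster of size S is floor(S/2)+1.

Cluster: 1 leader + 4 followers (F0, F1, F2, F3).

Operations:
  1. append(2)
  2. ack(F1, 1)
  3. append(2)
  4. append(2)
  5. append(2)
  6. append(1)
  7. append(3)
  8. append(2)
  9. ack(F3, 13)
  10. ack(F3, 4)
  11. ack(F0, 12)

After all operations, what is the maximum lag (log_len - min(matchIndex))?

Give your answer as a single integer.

Op 1: append 2 -> log_len=2
Op 2: F1 acks idx 1 -> match: F0=0 F1=1 F2=0 F3=0; commitIndex=0
Op 3: append 2 -> log_len=4
Op 4: append 2 -> log_len=6
Op 5: append 2 -> log_len=8
Op 6: append 1 -> log_len=9
Op 7: append 3 -> log_len=12
Op 8: append 2 -> log_len=14
Op 9: F3 acks idx 13 -> match: F0=0 F1=1 F2=0 F3=13; commitIndex=1
Op 10: F3 acks idx 4 -> match: F0=0 F1=1 F2=0 F3=13; commitIndex=1
Op 11: F0 acks idx 12 -> match: F0=12 F1=1 F2=0 F3=13; commitIndex=12

Answer: 14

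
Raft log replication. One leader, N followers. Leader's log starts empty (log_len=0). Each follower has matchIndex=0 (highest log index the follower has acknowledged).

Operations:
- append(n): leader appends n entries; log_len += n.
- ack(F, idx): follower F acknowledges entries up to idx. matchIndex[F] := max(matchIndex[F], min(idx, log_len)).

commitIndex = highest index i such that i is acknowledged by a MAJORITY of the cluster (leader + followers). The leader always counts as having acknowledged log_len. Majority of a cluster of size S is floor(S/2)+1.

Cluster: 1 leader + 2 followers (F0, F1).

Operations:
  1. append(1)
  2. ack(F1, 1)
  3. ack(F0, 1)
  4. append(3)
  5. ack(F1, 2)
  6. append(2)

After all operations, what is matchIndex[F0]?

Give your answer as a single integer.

Op 1: append 1 -> log_len=1
Op 2: F1 acks idx 1 -> match: F0=0 F1=1; commitIndex=1
Op 3: F0 acks idx 1 -> match: F0=1 F1=1; commitIndex=1
Op 4: append 3 -> log_len=4
Op 5: F1 acks idx 2 -> match: F0=1 F1=2; commitIndex=2
Op 6: append 2 -> log_len=6

Answer: 1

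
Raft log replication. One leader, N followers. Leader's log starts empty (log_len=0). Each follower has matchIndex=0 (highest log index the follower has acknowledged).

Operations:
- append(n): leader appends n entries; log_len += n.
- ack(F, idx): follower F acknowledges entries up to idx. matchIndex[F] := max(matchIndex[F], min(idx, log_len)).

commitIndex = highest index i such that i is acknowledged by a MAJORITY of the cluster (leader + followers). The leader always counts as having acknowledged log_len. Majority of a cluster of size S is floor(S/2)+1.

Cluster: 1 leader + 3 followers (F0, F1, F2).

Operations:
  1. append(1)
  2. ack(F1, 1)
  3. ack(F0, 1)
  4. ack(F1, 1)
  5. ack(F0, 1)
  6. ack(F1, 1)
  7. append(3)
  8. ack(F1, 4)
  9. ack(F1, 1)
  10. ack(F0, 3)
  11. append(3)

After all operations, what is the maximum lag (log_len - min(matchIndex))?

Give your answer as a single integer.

Op 1: append 1 -> log_len=1
Op 2: F1 acks idx 1 -> match: F0=0 F1=1 F2=0; commitIndex=0
Op 3: F0 acks idx 1 -> match: F0=1 F1=1 F2=0; commitIndex=1
Op 4: F1 acks idx 1 -> match: F0=1 F1=1 F2=0; commitIndex=1
Op 5: F0 acks idx 1 -> match: F0=1 F1=1 F2=0; commitIndex=1
Op 6: F1 acks idx 1 -> match: F0=1 F1=1 F2=0; commitIndex=1
Op 7: append 3 -> log_len=4
Op 8: F1 acks idx 4 -> match: F0=1 F1=4 F2=0; commitIndex=1
Op 9: F1 acks idx 1 -> match: F0=1 F1=4 F2=0; commitIndex=1
Op 10: F0 acks idx 3 -> match: F0=3 F1=4 F2=0; commitIndex=3
Op 11: append 3 -> log_len=7

Answer: 7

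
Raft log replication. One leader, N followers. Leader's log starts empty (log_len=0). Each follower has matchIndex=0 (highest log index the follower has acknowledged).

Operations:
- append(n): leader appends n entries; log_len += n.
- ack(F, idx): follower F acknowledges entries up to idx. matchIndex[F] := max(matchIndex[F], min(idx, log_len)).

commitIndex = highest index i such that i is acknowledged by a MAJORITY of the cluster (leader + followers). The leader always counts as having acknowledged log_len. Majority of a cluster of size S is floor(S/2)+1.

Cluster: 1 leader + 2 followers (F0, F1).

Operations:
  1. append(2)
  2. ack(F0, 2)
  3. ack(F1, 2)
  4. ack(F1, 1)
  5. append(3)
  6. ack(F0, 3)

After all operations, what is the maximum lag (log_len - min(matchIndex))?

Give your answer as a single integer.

Op 1: append 2 -> log_len=2
Op 2: F0 acks idx 2 -> match: F0=2 F1=0; commitIndex=2
Op 3: F1 acks idx 2 -> match: F0=2 F1=2; commitIndex=2
Op 4: F1 acks idx 1 -> match: F0=2 F1=2; commitIndex=2
Op 5: append 3 -> log_len=5
Op 6: F0 acks idx 3 -> match: F0=3 F1=2; commitIndex=3

Answer: 3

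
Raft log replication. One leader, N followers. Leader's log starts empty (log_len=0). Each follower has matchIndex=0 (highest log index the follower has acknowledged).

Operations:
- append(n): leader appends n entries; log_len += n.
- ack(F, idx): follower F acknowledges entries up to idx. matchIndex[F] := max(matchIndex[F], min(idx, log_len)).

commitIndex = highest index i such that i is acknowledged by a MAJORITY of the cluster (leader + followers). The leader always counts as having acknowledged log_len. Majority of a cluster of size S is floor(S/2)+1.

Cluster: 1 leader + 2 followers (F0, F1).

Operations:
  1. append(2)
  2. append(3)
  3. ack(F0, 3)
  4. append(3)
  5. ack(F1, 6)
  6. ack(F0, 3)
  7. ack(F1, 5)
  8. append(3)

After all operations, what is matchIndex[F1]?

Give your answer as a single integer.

Answer: 6

Derivation:
Op 1: append 2 -> log_len=2
Op 2: append 3 -> log_len=5
Op 3: F0 acks idx 3 -> match: F0=3 F1=0; commitIndex=3
Op 4: append 3 -> log_len=8
Op 5: F1 acks idx 6 -> match: F0=3 F1=6; commitIndex=6
Op 6: F0 acks idx 3 -> match: F0=3 F1=6; commitIndex=6
Op 7: F1 acks idx 5 -> match: F0=3 F1=6; commitIndex=6
Op 8: append 3 -> log_len=11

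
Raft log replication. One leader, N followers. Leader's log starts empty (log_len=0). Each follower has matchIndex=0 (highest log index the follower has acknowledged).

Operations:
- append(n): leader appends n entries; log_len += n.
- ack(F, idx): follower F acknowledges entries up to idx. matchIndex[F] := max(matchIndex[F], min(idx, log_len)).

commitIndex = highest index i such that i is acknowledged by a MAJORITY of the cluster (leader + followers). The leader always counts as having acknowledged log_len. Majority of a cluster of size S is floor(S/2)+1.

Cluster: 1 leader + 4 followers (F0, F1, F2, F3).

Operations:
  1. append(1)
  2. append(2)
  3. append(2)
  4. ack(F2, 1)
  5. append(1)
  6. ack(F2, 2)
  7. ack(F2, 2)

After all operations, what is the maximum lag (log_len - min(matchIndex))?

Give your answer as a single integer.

Op 1: append 1 -> log_len=1
Op 2: append 2 -> log_len=3
Op 3: append 2 -> log_len=5
Op 4: F2 acks idx 1 -> match: F0=0 F1=0 F2=1 F3=0; commitIndex=0
Op 5: append 1 -> log_len=6
Op 6: F2 acks idx 2 -> match: F0=0 F1=0 F2=2 F3=0; commitIndex=0
Op 7: F2 acks idx 2 -> match: F0=0 F1=0 F2=2 F3=0; commitIndex=0

Answer: 6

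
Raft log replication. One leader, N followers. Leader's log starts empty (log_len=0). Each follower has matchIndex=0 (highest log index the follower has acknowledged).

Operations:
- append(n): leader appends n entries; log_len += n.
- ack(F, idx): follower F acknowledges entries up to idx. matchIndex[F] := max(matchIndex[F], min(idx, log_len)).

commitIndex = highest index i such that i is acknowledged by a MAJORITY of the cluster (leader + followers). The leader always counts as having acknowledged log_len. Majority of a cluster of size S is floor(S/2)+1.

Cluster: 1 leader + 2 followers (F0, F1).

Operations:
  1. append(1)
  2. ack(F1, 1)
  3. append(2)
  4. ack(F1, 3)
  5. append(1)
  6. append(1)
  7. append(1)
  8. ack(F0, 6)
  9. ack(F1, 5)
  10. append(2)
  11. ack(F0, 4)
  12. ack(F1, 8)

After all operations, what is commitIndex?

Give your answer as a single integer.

Answer: 8

Derivation:
Op 1: append 1 -> log_len=1
Op 2: F1 acks idx 1 -> match: F0=0 F1=1; commitIndex=1
Op 3: append 2 -> log_len=3
Op 4: F1 acks idx 3 -> match: F0=0 F1=3; commitIndex=3
Op 5: append 1 -> log_len=4
Op 6: append 1 -> log_len=5
Op 7: append 1 -> log_len=6
Op 8: F0 acks idx 6 -> match: F0=6 F1=3; commitIndex=6
Op 9: F1 acks idx 5 -> match: F0=6 F1=5; commitIndex=6
Op 10: append 2 -> log_len=8
Op 11: F0 acks idx 4 -> match: F0=6 F1=5; commitIndex=6
Op 12: F1 acks idx 8 -> match: F0=6 F1=8; commitIndex=8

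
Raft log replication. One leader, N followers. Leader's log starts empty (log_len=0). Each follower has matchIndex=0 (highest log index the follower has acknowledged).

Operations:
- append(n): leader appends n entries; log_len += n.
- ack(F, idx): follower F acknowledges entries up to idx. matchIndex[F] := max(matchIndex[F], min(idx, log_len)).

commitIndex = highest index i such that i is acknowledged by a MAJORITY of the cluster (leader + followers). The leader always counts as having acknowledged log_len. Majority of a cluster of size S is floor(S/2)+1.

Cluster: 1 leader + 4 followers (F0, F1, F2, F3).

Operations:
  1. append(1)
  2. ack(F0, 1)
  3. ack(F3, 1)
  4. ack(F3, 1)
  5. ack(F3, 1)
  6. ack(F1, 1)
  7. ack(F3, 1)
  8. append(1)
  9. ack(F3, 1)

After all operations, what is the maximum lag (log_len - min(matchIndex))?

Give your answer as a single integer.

Answer: 2

Derivation:
Op 1: append 1 -> log_len=1
Op 2: F0 acks idx 1 -> match: F0=1 F1=0 F2=0 F3=0; commitIndex=0
Op 3: F3 acks idx 1 -> match: F0=1 F1=0 F2=0 F3=1; commitIndex=1
Op 4: F3 acks idx 1 -> match: F0=1 F1=0 F2=0 F3=1; commitIndex=1
Op 5: F3 acks idx 1 -> match: F0=1 F1=0 F2=0 F3=1; commitIndex=1
Op 6: F1 acks idx 1 -> match: F0=1 F1=1 F2=0 F3=1; commitIndex=1
Op 7: F3 acks idx 1 -> match: F0=1 F1=1 F2=0 F3=1; commitIndex=1
Op 8: append 1 -> log_len=2
Op 9: F3 acks idx 1 -> match: F0=1 F1=1 F2=0 F3=1; commitIndex=1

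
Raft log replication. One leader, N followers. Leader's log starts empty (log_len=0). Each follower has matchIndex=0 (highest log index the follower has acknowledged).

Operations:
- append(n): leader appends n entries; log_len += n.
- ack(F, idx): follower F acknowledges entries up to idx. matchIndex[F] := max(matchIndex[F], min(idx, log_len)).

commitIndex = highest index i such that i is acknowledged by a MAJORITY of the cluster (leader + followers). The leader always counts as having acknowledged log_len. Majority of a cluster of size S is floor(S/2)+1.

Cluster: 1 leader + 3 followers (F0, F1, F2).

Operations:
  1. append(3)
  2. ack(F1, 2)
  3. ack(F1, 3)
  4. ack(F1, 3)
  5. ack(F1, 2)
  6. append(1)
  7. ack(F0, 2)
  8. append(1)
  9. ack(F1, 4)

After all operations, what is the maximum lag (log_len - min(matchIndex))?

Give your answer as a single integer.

Op 1: append 3 -> log_len=3
Op 2: F1 acks idx 2 -> match: F0=0 F1=2 F2=0; commitIndex=0
Op 3: F1 acks idx 3 -> match: F0=0 F1=3 F2=0; commitIndex=0
Op 4: F1 acks idx 3 -> match: F0=0 F1=3 F2=0; commitIndex=0
Op 5: F1 acks idx 2 -> match: F0=0 F1=3 F2=0; commitIndex=0
Op 6: append 1 -> log_len=4
Op 7: F0 acks idx 2 -> match: F0=2 F1=3 F2=0; commitIndex=2
Op 8: append 1 -> log_len=5
Op 9: F1 acks idx 4 -> match: F0=2 F1=4 F2=0; commitIndex=2

Answer: 5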